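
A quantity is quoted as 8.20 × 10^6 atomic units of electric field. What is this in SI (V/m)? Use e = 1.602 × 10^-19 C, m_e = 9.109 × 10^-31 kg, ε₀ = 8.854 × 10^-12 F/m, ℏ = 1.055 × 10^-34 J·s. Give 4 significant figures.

4.207 × 10^18 V/m

One atomic unit of electric field: E_au = E_h/(e a₀) = m_e²e⁵/((4πε₀)³ℏ⁴) = 5.131 × 10^11 V/m.
8.20 × 10^6 × 5.131 × 10^11 V/m = 4.207 × 10^18 V/m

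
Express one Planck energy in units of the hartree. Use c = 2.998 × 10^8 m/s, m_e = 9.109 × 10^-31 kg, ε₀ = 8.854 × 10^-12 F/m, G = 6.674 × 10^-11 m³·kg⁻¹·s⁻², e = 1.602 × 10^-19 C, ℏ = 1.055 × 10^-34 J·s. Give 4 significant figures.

4.494 × 10^26

Planck energy: E_P = √(ℏc⁵/G) = 1.957 × 10^9 J
hartree: E_h = m_e e⁴/(4πε₀ℏ)² = 4.354 × 10^-18 J
ratio = 1.957 × 10^9 / 4.354 × 10^-18 = 4.494 × 10^26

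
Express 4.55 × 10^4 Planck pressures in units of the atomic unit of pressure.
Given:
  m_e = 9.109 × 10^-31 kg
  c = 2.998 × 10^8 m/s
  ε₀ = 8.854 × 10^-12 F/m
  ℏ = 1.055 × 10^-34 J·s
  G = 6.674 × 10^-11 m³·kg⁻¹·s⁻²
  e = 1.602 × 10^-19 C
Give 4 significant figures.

Planck pressure: p_P = c⁷/(ℏG²) = 4.632 × 10^113 Pa
atomic unit of pressure: P_au = E_h/a₀³ = m_e⁴e¹⁰/((4πε₀)⁵ℏ⁸) = 2.929 × 10^13 Pa
4.55 × 10^4 × 4.632 × 10^113 / 2.929 × 10^13 = 7.196 × 10^104

7.196 × 10^104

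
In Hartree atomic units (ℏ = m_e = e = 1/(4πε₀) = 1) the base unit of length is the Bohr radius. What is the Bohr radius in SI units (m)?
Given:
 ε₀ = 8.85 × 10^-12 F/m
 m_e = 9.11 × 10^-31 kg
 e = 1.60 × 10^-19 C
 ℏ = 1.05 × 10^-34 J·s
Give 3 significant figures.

5.26 × 10^-11 m

a₀ = 4πε₀ℏ²/(m_e e²)
  = 1.23 × 10^-78 / 2.33 × 10^-68
  = 5.26 × 10^-11 m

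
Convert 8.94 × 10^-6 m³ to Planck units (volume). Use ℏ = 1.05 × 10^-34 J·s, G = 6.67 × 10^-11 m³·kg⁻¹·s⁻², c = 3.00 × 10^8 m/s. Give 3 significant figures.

Planck volume: V_P = (ℏG/c³)^(3/2) = 4.18 × 10^-105 m³.
8.94 × 10^-6 / 4.18 × 10^-105 = 2.14 × 10^99

2.14 × 10^99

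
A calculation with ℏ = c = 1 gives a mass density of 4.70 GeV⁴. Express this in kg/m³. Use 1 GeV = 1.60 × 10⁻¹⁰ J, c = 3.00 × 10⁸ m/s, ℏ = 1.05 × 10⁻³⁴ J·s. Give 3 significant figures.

Mass density is [E]/(c²[L]³) = [E]⁴/(ℏ³c⁵).
1 GeV⁴ → 1/(ℏ³c⁵) × (1 GeV in J)⁴ = 2.33 × 10²⁰ kg/m³.
Result: 4.70 × 2.33 × 10²⁰ = 1.09 × 10²¹ kg/m³.

1.09 × 10²¹ kg/m³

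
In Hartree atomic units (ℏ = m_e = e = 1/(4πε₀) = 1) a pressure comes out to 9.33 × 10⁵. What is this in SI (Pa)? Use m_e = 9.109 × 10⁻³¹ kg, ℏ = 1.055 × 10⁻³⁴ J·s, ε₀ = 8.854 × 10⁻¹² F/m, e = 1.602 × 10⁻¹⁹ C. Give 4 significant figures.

2.733 × 10¹⁹ Pa

One atomic unit of pressure: P_au = E_h/a₀³ = m_e⁴e¹⁰/((4πε₀)⁵ℏ⁸) = 2.929 × 10¹³ Pa.
9.33 × 10⁵ × 2.929 × 10¹³ Pa = 2.733 × 10¹⁹ Pa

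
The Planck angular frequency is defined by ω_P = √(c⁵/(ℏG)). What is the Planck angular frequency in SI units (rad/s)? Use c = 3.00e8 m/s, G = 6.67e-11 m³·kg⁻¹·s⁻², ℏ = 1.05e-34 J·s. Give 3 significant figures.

1.86e43 rad/s

ω_P = √(c⁵/(ℏG))
  = √(3.47e86)
  = 1.86e43 rad/s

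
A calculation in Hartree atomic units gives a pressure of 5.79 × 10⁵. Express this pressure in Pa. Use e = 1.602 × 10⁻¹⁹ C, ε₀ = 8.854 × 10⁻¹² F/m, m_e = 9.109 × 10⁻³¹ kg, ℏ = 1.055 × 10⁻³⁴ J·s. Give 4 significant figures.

1.696 × 10¹⁹ Pa

One atomic unit of pressure: P_au = E_h/a₀³ = m_e⁴e¹⁰/((4πε₀)⁵ℏ⁸) = 2.929 × 10¹³ Pa.
5.79 × 10⁵ × 2.929 × 10¹³ Pa = 1.696 × 10¹⁹ Pa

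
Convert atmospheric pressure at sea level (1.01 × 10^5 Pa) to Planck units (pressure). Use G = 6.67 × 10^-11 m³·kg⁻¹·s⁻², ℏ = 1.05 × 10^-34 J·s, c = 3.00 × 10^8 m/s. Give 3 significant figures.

2.16 × 10^-109

Planck pressure: p_P = c⁷/(ℏG²) = 4.68 × 10^113 Pa.
1.01 × 10^5 / 4.68 × 10^113 = 2.16 × 10^-109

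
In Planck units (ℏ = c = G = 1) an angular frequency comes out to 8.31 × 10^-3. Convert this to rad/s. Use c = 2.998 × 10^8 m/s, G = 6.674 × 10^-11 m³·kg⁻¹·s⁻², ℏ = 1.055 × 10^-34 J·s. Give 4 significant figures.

1.541 × 10^41 rad/s

One Planck angular frequency: ω_P = √(c⁵/(ℏG)) = 1.855 × 10^43 rad/s.
8.31 × 10^-3 × 1.855 × 10^43 rad/s = 1.541 × 10^41 rad/s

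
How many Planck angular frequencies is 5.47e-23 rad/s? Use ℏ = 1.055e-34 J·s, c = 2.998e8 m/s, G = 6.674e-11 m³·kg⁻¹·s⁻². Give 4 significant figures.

Planck angular frequency: ω_P = √(c⁵/(ℏG)) = 1.855e43 rad/s.
5.47e-23 / 1.855e43 = 2.949e-66

2.949e-66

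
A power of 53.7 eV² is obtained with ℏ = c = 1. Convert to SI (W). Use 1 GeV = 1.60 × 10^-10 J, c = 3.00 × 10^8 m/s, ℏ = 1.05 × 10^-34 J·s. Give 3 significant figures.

Power is [E]/[T] = [E]²/ℏ.
1 GeV² → 1/ℏ × (1 GeV in J)² = 2.44 × 10^14 W.
Convert the energy scale: 53.7 eV² = 5.37 × 10^-17 GeV².
Result: 5.37 × 10^-17 × 2.44 × 10^14 = 0.0131 W.

0.0131 W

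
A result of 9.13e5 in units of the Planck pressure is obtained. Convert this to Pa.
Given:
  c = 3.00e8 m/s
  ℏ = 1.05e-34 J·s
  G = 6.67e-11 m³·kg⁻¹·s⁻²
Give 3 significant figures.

4.27e119 Pa

One Planck pressure: p_P = c⁷/(ℏG²) = 4.68e113 Pa.
9.13e5 × 4.68e113 Pa = 4.27e119 Pa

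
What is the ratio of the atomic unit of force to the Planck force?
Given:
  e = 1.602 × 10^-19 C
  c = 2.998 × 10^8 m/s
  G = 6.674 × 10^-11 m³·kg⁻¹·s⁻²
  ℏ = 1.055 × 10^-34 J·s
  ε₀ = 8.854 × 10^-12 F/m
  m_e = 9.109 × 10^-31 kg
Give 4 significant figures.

atomic unit of force: F_au = E_h/a₀ = m_e²e⁶/((4πε₀)³ℏ⁴) = 8.220 × 10^-8 N
Planck force: F_P = c⁴/G = 1.210 × 10^44 N
ratio = 8.220 × 10^-8 / 1.210 × 10^44 = 6.791 × 10^-52

6.791 × 10^-52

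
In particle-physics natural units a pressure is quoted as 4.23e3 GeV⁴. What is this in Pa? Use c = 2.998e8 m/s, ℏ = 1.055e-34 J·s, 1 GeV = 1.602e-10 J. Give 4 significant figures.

Pressure is [E]/[L]³ = [E]⁴/(ℏc)³.
1 GeV⁴ → 1/(ℏc)³ × (1 GeV in J)⁴ = 2.082e37 Pa.
Result: 4.23e3 × 2.082e37 = 8.805e40 Pa.

8.805e40 Pa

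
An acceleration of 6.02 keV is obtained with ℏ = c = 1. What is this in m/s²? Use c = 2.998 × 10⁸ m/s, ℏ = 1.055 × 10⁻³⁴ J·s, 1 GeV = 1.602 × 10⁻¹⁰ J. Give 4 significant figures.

2.741 × 10²⁷ m/s²

Acceleration is [L]/[T]² = c·[E]/ℏ.
1 GeV → c/ℏ × (1 GeV in J) = 4.552 × 10³² m/s².
Convert the energy scale: 6.02 keV = 6.02 × 10⁻⁶ GeV.
Result: 6.02 × 10⁻⁶ × 4.552 × 10³² = 2.741 × 10²⁷ m/s².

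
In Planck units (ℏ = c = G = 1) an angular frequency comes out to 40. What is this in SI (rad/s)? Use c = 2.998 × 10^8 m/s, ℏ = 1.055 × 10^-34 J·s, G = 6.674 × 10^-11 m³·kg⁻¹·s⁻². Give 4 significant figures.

7.419 × 10^44 rad/s

One Planck angular frequency: ω_P = √(c⁵/(ℏG)) = 1.855 × 10^43 rad/s.
40 × 1.855 × 10^43 rad/s = 7.419 × 10^44 rad/s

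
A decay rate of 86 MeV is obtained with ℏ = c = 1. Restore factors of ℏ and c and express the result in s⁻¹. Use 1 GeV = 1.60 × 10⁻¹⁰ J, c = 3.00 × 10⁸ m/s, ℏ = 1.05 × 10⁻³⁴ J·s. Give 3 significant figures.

1.31 × 10²³ s⁻¹

A rate is [E]/ℏ; divide by ℏ.
1 GeV → 1/ℏ × (1 GeV in J) = 1.52 × 10²⁴ s⁻¹.
Convert the energy scale: 86 MeV = 0.0860 GeV.
Result: 0.0860 × 1.52 × 10²⁴ = 1.31 × 10²³ s⁻¹.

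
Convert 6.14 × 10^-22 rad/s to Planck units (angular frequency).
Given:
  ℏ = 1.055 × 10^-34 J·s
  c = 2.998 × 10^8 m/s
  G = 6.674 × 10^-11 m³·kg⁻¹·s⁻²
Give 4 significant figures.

Planck angular frequency: ω_P = √(c⁵/(ℏG)) = 1.855 × 10^43 rad/s.
6.14 × 10^-22 / 1.855 × 10^43 = 3.311 × 10^-65

3.311 × 10^-65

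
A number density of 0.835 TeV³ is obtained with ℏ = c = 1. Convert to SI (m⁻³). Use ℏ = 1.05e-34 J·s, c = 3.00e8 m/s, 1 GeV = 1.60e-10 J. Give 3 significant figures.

1.09e56 m⁻³

Number density is [L]⁻³ = [E]³/(ℏc)³.
1 GeV³ → 1/(ℏc)³ × (1 GeV in J)³ = 1.31e47 m⁻³.
Convert the energy scale: 0.835 TeV³ = 8.35e8 GeV³.
Result: 8.35e8 × 1.31e47 = 1.09e56 m⁻³.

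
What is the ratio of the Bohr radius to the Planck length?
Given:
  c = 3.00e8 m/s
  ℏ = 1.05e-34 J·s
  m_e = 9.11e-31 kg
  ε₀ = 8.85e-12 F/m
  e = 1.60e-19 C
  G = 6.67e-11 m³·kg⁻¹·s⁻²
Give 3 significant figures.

Bohr radius: a₀ = 4πε₀ℏ²/(m_e e²) = 5.26e-11 m
Planck length: ℓ_P = √(ℏG/c³) = 1.61e-35 m
ratio = 5.26e-11 / 1.61e-35 = 3.26e24

3.26e24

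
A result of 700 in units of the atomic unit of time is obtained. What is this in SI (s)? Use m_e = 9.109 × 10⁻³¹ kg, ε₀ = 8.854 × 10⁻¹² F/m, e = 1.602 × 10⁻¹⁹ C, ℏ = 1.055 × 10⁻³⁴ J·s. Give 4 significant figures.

1.696 × 10⁻¹⁴ s

One atomic unit of time: τ_au = (4πε₀)²ℏ³/(m_e e⁴) = 2.423 × 10⁻¹⁷ s.
700 × 2.423 × 10⁻¹⁷ s = 1.696 × 10⁻¹⁴ s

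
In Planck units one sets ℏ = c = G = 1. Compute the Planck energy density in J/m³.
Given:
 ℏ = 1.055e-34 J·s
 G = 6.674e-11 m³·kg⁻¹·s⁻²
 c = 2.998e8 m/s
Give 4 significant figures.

u_P = c⁷/(ℏG²)
  = 2.177e59 / 4.699e-55
  = 4.632e113 J/m³

4.632e113 J/m³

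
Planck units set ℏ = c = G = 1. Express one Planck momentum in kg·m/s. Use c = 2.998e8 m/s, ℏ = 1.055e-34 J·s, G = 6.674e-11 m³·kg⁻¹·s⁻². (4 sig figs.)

6.527 kg·m/s

Dimensional analysis gives p_P = √(ℏc³/G).
  = √(42.60)
  = 6.527 kg·m/s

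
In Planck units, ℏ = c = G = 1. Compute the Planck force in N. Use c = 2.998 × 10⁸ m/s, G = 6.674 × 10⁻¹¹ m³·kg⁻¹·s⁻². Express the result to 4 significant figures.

From ℏ = c = G = 1 the force scale is F_P = c⁴/G.
  = 8.078 × 10³³ / 6.674 × 10⁻¹¹
  = 1.210 × 10⁴⁴ N

1.210 × 10⁴⁴ N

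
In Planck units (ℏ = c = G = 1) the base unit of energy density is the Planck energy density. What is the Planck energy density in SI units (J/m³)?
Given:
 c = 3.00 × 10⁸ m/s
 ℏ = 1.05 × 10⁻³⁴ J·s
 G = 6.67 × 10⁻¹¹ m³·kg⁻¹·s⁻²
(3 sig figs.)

u_P = c⁷/(ℏG²)
  = 2.19 × 10⁵⁹ / 4.67 × 10⁻⁵⁵
  = 4.68 × 10¹¹³ J/m³

4.68 × 10¹¹³ J/m³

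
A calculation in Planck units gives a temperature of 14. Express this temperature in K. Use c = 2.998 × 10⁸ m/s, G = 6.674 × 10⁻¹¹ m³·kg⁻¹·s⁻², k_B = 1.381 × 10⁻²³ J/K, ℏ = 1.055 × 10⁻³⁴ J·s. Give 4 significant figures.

1.984 × 10³³ K

One Planck temperature: T_P = √(ℏc⁵/G) / k_B = 1.417 × 10³² K.
14 × 1.417 × 10³² K = 1.984 × 10³³ K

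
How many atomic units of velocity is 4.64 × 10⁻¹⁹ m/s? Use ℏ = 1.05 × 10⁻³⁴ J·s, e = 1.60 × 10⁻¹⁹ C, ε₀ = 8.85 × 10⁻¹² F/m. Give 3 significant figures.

2.12 × 10⁻²⁵

atomic unit of velocity: v_au = e²/(4πε₀ℏ) = 2.19 × 10⁶ m/s.
4.64 × 10⁻¹⁹ / 2.19 × 10⁶ = 2.12 × 10⁻²⁵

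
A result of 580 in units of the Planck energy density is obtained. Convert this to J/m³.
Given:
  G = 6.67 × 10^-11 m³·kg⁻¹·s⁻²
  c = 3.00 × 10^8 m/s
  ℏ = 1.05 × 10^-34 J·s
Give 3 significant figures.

One Planck energy density: u_P = c⁷/(ℏG²) = 4.68 × 10^113 J/m³.
580 × 4.68 × 10^113 J/m³ = 2.72 × 10^116 J/m³

2.72 × 10^116 J/m³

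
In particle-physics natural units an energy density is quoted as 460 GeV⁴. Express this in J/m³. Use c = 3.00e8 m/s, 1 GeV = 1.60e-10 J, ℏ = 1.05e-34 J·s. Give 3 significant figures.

9.65e39 J/m³

[E]/[L]³ = [E]⁴/(ℏc)³; restore (ℏc)⁻³.
1 GeV⁴ → 1/(ℏc)³ × (1 GeV in J)⁴ = 2.10e37 J/m³.
Result: 460 × 2.10e37 = 9.65e39 J/m³.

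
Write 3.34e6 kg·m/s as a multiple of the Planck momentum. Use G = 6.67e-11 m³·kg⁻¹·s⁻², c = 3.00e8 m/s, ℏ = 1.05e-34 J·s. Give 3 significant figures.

Planck momentum: p_P = √(ℏc³/G) = 6.52 kg·m/s.
3.34e6 / 6.52 = 5.12e5

5.12e5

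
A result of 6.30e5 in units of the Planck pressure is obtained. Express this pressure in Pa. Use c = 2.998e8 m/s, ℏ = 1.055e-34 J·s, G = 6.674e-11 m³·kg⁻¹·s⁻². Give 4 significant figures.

One Planck pressure: p_P = c⁷/(ℏG²) = 4.632e113 Pa.
6.30e5 × 4.632e113 Pa = 2.918e119 Pa

2.918e119 Pa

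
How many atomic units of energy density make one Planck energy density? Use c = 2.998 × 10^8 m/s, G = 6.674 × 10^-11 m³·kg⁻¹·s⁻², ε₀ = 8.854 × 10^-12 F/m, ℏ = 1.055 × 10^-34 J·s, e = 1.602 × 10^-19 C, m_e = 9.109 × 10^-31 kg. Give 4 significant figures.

1.581 × 10^100

Planck energy density: u_P = c⁷/(ℏG²) = 4.632 × 10^113 J/m³
atomic unit of energy density: u_au = E_h/a₀³ = m_e⁴e¹⁰/((4πε₀)⁵ℏ⁸) = 2.929 × 10^13 J/m³
ratio = 4.632 × 10^113 / 2.929 × 10^13 = 1.581 × 10^100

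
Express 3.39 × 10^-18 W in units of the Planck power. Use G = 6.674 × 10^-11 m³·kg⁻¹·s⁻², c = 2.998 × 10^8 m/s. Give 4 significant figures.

Planck power: P_P = c⁵/G = 3.629 × 10^52 W.
3.39 × 10^-18 / 3.629 × 10^52 = 9.342 × 10^-71

9.342 × 10^-71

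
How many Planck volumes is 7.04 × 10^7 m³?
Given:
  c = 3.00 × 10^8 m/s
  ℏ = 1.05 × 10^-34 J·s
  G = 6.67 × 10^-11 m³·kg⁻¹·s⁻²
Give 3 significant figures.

1.69 × 10^112

Planck volume: V_P = (ℏG/c³)^(3/2) = 4.18 × 10^-105 m³.
7.04 × 10^7 / 4.18 × 10^-105 = 1.69 × 10^112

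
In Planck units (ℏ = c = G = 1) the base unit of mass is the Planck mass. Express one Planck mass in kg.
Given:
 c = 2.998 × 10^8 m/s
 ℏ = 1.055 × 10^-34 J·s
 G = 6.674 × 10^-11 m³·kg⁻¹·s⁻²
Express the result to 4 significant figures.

2.177 × 10^-8 kg

m_P = √(ℏc/G)
  = √(4.739 × 10^-16)
  = 2.177 × 10^-8 kg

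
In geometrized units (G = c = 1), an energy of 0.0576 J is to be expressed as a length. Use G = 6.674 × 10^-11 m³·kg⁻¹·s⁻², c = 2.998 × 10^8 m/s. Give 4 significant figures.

Energy → length via G/c⁴.
0.0576 J × (G/c⁴) = 4.759 × 10^-46 m

4.759 × 10^-46 m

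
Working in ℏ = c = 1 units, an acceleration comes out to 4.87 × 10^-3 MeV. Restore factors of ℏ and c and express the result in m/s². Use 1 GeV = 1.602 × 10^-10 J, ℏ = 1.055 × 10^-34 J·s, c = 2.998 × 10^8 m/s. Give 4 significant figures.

Acceleration is [L]/[T]² = c·[E]/ℏ.
1 GeV → c/ℏ × (1 GeV in J) = 4.552 × 10^32 m/s².
Convert the energy scale: 4.87 × 10^-3 MeV = 4.87 × 10^-6 GeV.
Result: 4.87 × 10^-6 × 4.552 × 10^32 = 2.217 × 10^27 m/s².

2.217 × 10^27 m/s²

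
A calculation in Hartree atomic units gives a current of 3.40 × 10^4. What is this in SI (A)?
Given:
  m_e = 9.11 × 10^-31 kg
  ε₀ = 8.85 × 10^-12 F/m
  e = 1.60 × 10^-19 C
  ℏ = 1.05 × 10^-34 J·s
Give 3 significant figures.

227 A

One atomic unit of electric current: I_au = e E_h/ℏ = m_e e⁵/((4πε₀)²ℏ³) = 6.67 × 10^-3 A.
3.40 × 10^4 × 6.67 × 10^-3 A = 227 A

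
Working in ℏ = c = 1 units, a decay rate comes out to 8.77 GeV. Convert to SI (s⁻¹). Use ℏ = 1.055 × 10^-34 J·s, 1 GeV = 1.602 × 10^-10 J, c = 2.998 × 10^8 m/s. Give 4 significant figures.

A rate is [E]/ℏ; divide by ℏ.
1 GeV → 1/ℏ × (1 GeV in J) = 1.518 × 10^24 s⁻¹.
Result: 8.77 × 1.518 × 10^24 = 1.332 × 10^25 s⁻¹.

1.332 × 10^25 s⁻¹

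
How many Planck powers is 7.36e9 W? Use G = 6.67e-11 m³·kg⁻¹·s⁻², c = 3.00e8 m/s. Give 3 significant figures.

2.02e-43

Planck power: P_P = c⁵/G = 3.64e52 W.
7.36e9 / 3.64e52 = 2.02e-43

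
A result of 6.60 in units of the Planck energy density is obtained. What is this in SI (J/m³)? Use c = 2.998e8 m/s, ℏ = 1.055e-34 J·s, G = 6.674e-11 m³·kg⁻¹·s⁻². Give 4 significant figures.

One Planck energy density: u_P = c⁷/(ℏG²) = 4.632e113 J/m³.
6.60 × 4.632e113 J/m³ = 3.057e114 J/m³

3.057e114 J/m³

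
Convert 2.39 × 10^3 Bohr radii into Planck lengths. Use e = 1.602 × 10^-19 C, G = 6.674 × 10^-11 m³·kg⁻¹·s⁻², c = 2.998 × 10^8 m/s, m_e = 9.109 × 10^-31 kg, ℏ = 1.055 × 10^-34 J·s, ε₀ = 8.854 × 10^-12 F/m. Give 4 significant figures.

Bohr radius: a₀ = 4πε₀ℏ²/(m_e e²) = 5.297 × 10^-11 m
Planck length: ℓ_P = √(ℏG/c³) = 1.616 × 10^-35 m
2.39 × 10^3 × 5.297 × 10^-11 / 1.616 × 10^-35 = 7.832 × 10^27

7.832 × 10^27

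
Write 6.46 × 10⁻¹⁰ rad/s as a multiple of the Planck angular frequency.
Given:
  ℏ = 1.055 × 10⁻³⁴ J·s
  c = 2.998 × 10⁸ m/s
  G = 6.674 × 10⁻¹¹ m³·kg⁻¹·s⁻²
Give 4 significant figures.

3.483 × 10⁻⁵³

Planck angular frequency: ω_P = √(c⁵/(ℏG)) = 1.855 × 10⁴³ rad/s.
6.46 × 10⁻¹⁰ / 1.855 × 10⁴³ = 3.483 × 10⁻⁵³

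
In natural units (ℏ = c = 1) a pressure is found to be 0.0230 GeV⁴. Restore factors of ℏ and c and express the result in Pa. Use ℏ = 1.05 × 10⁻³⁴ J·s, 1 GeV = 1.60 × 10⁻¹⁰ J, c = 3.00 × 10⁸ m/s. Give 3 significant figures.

Pressure is [E]/[L]³ = [E]⁴/(ℏc)³.
1 GeV⁴ → 1/(ℏc)³ × (1 GeV in J)⁴ = 2.10 × 10³⁷ Pa.
Result: 0.0230 × 2.10 × 10³⁷ = 4.82 × 10³⁵ Pa.

4.82 × 10³⁵ Pa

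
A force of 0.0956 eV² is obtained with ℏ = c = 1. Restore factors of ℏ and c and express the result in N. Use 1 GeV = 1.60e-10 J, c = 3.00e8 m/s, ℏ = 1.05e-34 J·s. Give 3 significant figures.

Force is [E]/[L] = [E]²/(ℏc); restore (ℏc)⁻¹.
1 GeV² → 1/(ℏc) × (1 GeV in J)² = 8.13e5 N.
Convert the energy scale: 0.0956 eV² = 9.56e-20 GeV².
Result: 9.56e-20 × 8.13e5 = 7.77e-14 N.

7.77e-14 N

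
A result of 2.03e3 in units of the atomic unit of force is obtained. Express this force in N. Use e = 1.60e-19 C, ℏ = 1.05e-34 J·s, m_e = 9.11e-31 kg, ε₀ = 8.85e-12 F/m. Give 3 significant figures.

One atomic unit of force: F_au = E_h/a₀ = m_e²e⁶/((4πε₀)³ℏ⁴) = 8.33e-8 N.
2.03e3 × 8.33e-8 N = 1.69e-4 N

1.69e-4 N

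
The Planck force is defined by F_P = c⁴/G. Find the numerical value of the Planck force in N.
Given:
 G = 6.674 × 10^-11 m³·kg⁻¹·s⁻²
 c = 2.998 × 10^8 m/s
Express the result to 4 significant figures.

F_P = c⁴/G
  = 8.078 × 10^33 / 6.674 × 10^-11
  = 1.210 × 10^44 N

1.210 × 10^44 N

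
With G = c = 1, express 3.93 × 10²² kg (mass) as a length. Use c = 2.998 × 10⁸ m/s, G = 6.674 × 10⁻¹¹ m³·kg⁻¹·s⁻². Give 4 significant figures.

2.918 × 10⁻⁵ m

In G = c = 1 units mass has dimensions of length; the conversion factor is G/c².
3.93 × 10²² kg × (G/c²) = 2.918 × 10⁻⁵ m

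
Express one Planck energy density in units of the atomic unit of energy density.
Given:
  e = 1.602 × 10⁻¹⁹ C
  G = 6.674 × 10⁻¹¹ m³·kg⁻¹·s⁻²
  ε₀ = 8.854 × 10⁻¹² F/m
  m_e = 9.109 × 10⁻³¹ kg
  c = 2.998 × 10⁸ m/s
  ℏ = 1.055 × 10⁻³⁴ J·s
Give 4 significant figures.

1.581 × 10¹⁰⁰

Planck energy density: u_P = c⁷/(ℏG²) = 4.632 × 10¹¹³ J/m³
atomic unit of energy density: u_au = E_h/a₀³ = m_e⁴e¹⁰/((4πε₀)⁵ℏ⁸) = 2.929 × 10¹³ J/m³
ratio = 4.632 × 10¹¹³ / 2.929 × 10¹³ = 1.581 × 10¹⁰⁰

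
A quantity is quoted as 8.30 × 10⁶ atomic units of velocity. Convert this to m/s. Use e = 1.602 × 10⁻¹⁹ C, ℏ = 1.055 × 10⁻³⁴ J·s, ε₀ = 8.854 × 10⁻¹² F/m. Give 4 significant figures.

1.815 × 10¹³ m/s

One atomic unit of velocity: v_au = e²/(4πε₀ℏ) = 2.186 × 10⁶ m/s.
8.30 × 10⁶ × 2.186 × 10⁶ m/s = 1.815 × 10¹³ m/s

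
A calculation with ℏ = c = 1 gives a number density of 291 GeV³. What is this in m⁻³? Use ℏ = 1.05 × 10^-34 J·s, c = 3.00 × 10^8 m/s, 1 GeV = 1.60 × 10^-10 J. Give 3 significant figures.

3.81 × 10^49 m⁻³

Number density is [L]⁻³ = [E]³/(ℏc)³.
1 GeV³ → 1/(ℏc)³ × (1 GeV in J)³ = 1.31 × 10^47 m⁻³.
Result: 291 × 1.31 × 10^47 = 3.81 × 10^49 m⁻³.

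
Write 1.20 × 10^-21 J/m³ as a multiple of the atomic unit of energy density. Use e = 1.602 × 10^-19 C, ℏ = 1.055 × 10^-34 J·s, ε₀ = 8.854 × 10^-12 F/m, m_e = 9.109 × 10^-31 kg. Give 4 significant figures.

4.097 × 10^-35

atomic unit of energy density: u_au = E_h/a₀³ = m_e⁴e¹⁰/((4πε₀)⁵ℏ⁸) = 2.929 × 10^13 J/m³.
1.20 × 10^-21 / 2.929 × 10^13 = 4.097 × 10^-35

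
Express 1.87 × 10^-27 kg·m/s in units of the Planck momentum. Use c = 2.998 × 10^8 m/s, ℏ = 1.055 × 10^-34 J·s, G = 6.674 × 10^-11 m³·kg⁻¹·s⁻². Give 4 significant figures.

Planck momentum: p_P = √(ℏc³/G) = 6.527 kg·m/s.
1.87 × 10^-27 / 6.527 = 2.865 × 10^-28

2.865 × 10^-28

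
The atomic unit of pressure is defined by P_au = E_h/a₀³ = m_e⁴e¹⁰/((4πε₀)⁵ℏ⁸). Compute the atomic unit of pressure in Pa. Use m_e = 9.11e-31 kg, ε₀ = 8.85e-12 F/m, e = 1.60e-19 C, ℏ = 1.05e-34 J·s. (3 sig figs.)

P_au = E_h/a₀³ = m_e⁴e¹⁰/((4πε₀)⁵ℏ⁸)
E_h = 4.38e-18 J
a₀ = 5.26e-11 m
E_h/a₀³ = 3.01e13 Pa

3.01e13 Pa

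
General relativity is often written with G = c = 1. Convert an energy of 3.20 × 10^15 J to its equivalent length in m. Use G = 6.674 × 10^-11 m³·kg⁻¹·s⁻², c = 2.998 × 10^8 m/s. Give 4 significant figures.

Energy → length via G/c⁴.
3.20 × 10^15 J × (G/c⁴) = 2.644 × 10^-29 m

2.644 × 10^-29 m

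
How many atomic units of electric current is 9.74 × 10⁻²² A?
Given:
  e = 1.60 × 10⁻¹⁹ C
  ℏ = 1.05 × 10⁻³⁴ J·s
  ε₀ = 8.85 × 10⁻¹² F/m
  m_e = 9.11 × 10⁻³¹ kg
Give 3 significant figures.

1.46 × 10⁻¹⁹

atomic unit of electric current: I_au = e E_h/ℏ = m_e e⁵/((4πε₀)²ℏ³) = 6.67 × 10⁻³ A.
9.74 × 10⁻²² / 6.67 × 10⁻³ = 1.46 × 10⁻¹⁹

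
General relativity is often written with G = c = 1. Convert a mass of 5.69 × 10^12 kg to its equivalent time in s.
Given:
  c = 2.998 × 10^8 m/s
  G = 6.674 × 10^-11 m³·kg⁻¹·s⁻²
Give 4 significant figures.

Mass → time via G/c³.
5.69 × 10^12 kg × (G/c³) = 1.409 × 10^-23 s

1.409 × 10^-23 s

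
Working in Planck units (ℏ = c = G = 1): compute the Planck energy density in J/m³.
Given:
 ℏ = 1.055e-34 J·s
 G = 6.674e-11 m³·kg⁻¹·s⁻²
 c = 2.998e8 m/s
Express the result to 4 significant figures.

4.632e113 J/m³

The unique combination of the constants set to 1 with dimensions of energy density is u_P = c⁷/(ℏG²).
  = 2.177e59 / 4.699e-55
  = 4.632e113 J/m³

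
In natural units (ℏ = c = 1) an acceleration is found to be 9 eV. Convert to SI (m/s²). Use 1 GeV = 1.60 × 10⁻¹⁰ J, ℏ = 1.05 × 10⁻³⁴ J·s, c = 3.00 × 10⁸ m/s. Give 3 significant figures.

Acceleration is [L]/[T]² = c·[E]/ℏ.
1 GeV → c/ℏ × (1 GeV in J) = 4.57 × 10³² m/s².
Convert the energy scale: 9 eV = 9.00 × 10⁻⁹ GeV.
Result: 9.00 × 10⁻⁹ × 4.57 × 10³² = 4.11 × 10²⁴ m/s².

4.11 × 10²⁴ m/s²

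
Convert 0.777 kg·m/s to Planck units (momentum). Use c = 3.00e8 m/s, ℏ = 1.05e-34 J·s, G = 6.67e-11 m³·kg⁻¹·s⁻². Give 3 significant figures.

0.119

Planck momentum: p_P = √(ℏc³/G) = 6.52 kg·m/s.
0.777 / 6.52 = 0.119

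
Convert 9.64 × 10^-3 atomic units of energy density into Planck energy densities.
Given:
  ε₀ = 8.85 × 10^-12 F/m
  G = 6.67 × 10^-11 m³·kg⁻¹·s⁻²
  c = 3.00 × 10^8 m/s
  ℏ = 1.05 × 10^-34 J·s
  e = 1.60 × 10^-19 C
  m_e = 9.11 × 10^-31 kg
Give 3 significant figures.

6.20 × 10^-103

atomic unit of energy density: u_au = E_h/a₀³ = m_e⁴e¹⁰/((4πε₀)⁵ℏ⁸) = 3.01 × 10^13 J/m³
Planck energy density: u_P = c⁷/(ℏG²) = 4.68 × 10^113 J/m³
9.64 × 10^-3 × 3.01 × 10^13 / 4.68 × 10^113 = 6.20 × 10^-103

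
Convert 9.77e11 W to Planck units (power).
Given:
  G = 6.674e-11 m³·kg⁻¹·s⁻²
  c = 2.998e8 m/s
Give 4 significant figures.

Planck power: P_P = c⁵/G = 3.629e52 W.
9.77e11 / 3.629e52 = 2.692e-41

2.692e-41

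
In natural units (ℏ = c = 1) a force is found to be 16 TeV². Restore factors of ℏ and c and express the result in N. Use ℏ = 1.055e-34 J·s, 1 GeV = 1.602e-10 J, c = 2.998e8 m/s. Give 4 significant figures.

1.298e13 N

Force is [E]/[L] = [E]²/(ℏc); restore (ℏc)⁻¹.
1 GeV² → 1/(ℏc) × (1 GeV in J)² = 8.114e5 N.
Convert the energy scale: 16 TeV² = 1.60e7 GeV².
Result: 1.60e7 × 8.114e5 = 1.298e13 N.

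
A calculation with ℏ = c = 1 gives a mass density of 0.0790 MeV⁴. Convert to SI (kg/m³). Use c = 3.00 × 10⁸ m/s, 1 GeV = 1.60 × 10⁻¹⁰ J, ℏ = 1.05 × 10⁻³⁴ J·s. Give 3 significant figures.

1.84 × 10⁷ kg/m³

Mass density is [E]/(c²[L]³) = [E]⁴/(ℏ³c⁵).
1 GeV⁴ → 1/(ℏ³c⁵) × (1 GeV in J)⁴ = 2.33 × 10²⁰ kg/m³.
Convert the energy scale: 0.0790 MeV⁴ = 7.90 × 10⁻¹⁴ GeV⁴.
Result: 7.90 × 10⁻¹⁴ × 2.33 × 10²⁰ = 1.84 × 10⁷ kg/m³.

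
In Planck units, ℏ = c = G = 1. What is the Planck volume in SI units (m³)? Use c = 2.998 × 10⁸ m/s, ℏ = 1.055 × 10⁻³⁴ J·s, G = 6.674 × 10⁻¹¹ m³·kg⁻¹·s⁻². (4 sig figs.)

4.224 × 10⁻¹⁰⁵ m³

Dimensional analysis gives V_P = (ℏG/c³)^(3/2).
  = √(1.784 × 10⁻²⁰⁹)
  = 4.224 × 10⁻¹⁰⁵ m³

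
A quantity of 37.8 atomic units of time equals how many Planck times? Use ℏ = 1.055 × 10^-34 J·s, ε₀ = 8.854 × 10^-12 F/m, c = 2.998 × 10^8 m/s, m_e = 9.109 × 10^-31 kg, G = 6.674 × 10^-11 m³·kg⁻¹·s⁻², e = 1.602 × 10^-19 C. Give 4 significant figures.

atomic unit of time: τ_au = (4πε₀)²ℏ³/(m_e e⁴) = 2.423 × 10^-17 s
Planck time: t_P = √(ℏG/c⁵) = 5.392 × 10^-44 s
37.8 × 2.423 × 10^-17 / 5.392 × 10^-44 = 1.699 × 10^28

1.699 × 10^28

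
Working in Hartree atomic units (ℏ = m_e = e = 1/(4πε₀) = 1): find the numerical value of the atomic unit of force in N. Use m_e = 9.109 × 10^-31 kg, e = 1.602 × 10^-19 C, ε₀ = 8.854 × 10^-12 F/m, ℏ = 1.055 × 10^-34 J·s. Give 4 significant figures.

Dimensional analysis gives F_au = E_h/a₀ = m_e²e⁶/((4πε₀)³ℏ⁴).
E_h = 4.354 × 10^-18 J
a₀ = 5.297 × 10^-11 m
E_h/a₀ = 8.220 × 10^-8 N

8.220 × 10^-8 N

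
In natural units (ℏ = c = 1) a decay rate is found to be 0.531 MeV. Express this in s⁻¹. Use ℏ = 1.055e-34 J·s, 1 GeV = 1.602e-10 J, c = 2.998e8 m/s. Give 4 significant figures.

8.063e20 s⁻¹

A rate is [E]/ℏ; divide by ℏ.
1 GeV → 1/ℏ × (1 GeV in J) = 1.518e24 s⁻¹.
Convert the energy scale: 0.531 MeV = 5.31e-4 GeV.
Result: 5.31e-4 × 1.518e24 = 8.063e20 s⁻¹.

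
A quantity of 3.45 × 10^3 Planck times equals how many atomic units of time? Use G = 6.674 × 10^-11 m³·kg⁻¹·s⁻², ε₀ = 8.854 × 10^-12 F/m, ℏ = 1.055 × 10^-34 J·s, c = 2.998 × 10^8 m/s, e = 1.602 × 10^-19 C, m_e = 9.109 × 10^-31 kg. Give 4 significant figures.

7.678 × 10^-24

Planck time: t_P = √(ℏG/c⁵) = 5.392 × 10^-44 s
atomic unit of time: τ_au = (4πε₀)²ℏ³/(m_e e⁴) = 2.423 × 10^-17 s
3.45 × 10^3 × 5.392 × 10^-44 / 2.423 × 10^-17 = 7.678 × 10^-24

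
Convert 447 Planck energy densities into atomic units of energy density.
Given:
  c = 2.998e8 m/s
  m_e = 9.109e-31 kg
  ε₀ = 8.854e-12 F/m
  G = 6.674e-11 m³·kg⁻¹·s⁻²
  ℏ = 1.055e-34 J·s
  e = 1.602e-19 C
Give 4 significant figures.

7.069e102

Planck energy density: u_P = c⁷/(ℏG²) = 4.632e113 J/m³
atomic unit of energy density: u_au = E_h/a₀³ = m_e⁴e¹⁰/((4πε₀)⁵ℏ⁸) = 2.929e13 J/m³
447 × 4.632e113 / 2.929e13 = 7.069e102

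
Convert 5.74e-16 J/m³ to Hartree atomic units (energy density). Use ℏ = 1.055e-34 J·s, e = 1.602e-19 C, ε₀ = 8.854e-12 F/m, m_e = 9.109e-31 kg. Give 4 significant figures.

1.960e-29

atomic unit of energy density: u_au = E_h/a₀³ = m_e⁴e¹⁰/((4πε₀)⁵ℏ⁸) = 2.929e13 J/m³.
5.74e-16 / 2.929e13 = 1.960e-29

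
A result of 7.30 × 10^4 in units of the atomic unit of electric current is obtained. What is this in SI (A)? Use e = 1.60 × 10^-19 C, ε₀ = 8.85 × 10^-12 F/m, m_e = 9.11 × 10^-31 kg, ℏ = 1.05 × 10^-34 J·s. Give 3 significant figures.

One atomic unit of electric current: I_au = e E_h/ℏ = m_e e⁵/((4πε₀)²ℏ³) = 6.67 × 10^-3 A.
7.30 × 10^4 × 6.67 × 10^-3 A = 487 A

487 A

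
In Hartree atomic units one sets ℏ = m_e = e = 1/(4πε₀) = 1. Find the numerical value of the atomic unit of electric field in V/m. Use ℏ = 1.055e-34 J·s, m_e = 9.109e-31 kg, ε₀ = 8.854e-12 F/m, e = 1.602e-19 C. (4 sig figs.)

5.131e11 V/m

E_au = E_h/(e a₀) = m_e²e⁵/((4πε₀)³ℏ⁴)
E_h = 4.354e-18 J
a₀ = 5.297e-11 m
E_h/(e·a₀) = 5.131e11 V/m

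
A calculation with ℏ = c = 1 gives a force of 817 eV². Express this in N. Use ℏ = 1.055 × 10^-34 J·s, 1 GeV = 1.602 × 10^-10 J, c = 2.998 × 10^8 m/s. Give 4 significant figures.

6.629 × 10^-10 N

Force is [E]/[L] = [E]²/(ℏc); restore (ℏc)⁻¹.
1 GeV² → 1/(ℏc) × (1 GeV in J)² = 8.114 × 10^5 N.
Convert the energy scale: 817 eV² = 8.17 × 10^-16 GeV².
Result: 8.17 × 10^-16 × 8.114 × 10^5 = 6.629 × 10^-10 N.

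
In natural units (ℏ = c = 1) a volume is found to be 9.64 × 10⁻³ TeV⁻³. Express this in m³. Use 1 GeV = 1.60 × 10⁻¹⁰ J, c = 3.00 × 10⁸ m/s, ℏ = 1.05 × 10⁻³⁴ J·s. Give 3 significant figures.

Volume is [L]³ = [E]⁻³·(ℏc)³.
1 GeV⁻³ → (ℏc)³ × (1 GeV in J)⁻³ = 7.63 × 10⁻⁴⁸ m³.
Convert the energy scale: 9.64 × 10⁻³ TeV⁻³ = 9.64 × 10⁻¹² GeV⁻³.
Result: 9.64 × 10⁻¹² × 7.63 × 10⁻⁴⁸ = 7.36 × 10⁻⁵⁹ m³.

7.36 × 10⁻⁵⁹ m³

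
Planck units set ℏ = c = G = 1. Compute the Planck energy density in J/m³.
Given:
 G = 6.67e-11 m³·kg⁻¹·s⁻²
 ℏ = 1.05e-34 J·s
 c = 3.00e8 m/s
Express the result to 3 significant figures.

4.68e113 J/m³

The unique combination of the constants set to 1 with dimensions of energy density is u_P = c⁷/(ℏG²).
  = 2.19e59 / 4.67e-55
  = 4.68e113 J/m³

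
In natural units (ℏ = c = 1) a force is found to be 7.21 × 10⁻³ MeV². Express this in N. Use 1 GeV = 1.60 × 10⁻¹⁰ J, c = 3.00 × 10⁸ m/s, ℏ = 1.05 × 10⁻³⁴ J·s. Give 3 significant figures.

Force is [E]/[L] = [E]²/(ℏc); restore (ℏc)⁻¹.
1 GeV² → 1/(ℏc) × (1 GeV in J)² = 8.13 × 10⁵ N.
Convert the energy scale: 7.21 × 10⁻³ MeV² = 7.21 × 10⁻⁹ GeV².
Result: 7.21 × 10⁻⁹ × 8.13 × 10⁵ = 5.86 × 10⁻³ N.

5.86 × 10⁻³ N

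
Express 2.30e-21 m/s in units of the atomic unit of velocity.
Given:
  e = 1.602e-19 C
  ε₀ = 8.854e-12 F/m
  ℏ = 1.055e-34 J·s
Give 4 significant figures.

1.052e-27

atomic unit of velocity: v_au = e²/(4πε₀ℏ) = 2.186e6 m/s.
2.30e-21 / 2.186e6 = 1.052e-27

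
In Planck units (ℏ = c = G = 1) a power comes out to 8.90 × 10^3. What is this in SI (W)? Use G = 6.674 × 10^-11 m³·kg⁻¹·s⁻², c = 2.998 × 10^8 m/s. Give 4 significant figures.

One Planck power: P_P = c⁵/G = 3.629 × 10^52 W.
8.90 × 10^3 × 3.629 × 10^52 W = 3.230 × 10^56 W

3.230 × 10^56 W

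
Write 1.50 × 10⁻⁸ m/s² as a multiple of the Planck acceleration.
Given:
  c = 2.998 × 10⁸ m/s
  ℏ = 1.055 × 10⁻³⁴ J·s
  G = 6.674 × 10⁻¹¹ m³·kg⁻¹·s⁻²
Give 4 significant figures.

2.698 × 10⁻⁶⁰

Planck acceleration: a_P = √(c⁷/(ℏG)) = 5.560 × 10⁵¹ m/s².
1.50 × 10⁻⁸ / 5.560 × 10⁵¹ = 2.698 × 10⁻⁶⁰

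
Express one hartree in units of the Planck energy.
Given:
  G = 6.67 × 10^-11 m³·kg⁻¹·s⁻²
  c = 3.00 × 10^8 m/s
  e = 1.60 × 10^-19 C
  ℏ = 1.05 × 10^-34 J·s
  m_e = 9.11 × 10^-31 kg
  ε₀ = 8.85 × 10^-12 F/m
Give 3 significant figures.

hartree: E_h = m_e e⁴/(4πε₀ℏ)² = 4.38 × 10^-18 J
Planck energy: E_P = √(ℏc⁵/G) = 1.96 × 10^9 J
ratio = 4.38 × 10^-18 / 1.96 × 10^9 = 2.24 × 10^-27

2.24 × 10^-27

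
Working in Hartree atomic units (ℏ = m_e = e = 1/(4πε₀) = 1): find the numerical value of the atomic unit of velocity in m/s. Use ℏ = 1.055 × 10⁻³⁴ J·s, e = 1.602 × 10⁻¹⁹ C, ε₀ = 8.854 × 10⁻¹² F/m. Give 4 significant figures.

Dimensional analysis gives v_au = e²/(4πε₀ℏ).
  = 2.566 × 10⁻³⁸ / 1.174 × 10⁻⁴⁴
  = 2.186 × 10⁶ m/s

2.186 × 10⁶ m/s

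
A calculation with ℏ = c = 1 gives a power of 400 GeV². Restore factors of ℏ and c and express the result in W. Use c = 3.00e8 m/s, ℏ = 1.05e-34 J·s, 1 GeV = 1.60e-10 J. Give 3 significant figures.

9.75e16 W

Power is [E]/[T] = [E]²/ℏ.
1 GeV² → 1/ℏ × (1 GeV in J)² = 2.44e14 W.
Result: 400 × 2.44e14 = 9.75e16 W.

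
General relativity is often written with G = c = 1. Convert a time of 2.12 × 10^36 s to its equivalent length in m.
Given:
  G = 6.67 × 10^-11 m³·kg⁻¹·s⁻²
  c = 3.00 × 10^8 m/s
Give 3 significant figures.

6.36 × 10^44 m

Time → length via c.
2.12 × 10^36 s × (c) = 6.36 × 10^44 m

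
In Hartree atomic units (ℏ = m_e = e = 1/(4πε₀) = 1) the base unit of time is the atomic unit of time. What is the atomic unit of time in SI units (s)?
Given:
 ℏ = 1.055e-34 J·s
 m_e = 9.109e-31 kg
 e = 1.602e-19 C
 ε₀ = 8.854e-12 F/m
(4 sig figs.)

τ_au = (4πε₀)²ℏ³/(m_e e⁴)
E_h = 4.354e-18 J
ℏ/E_h = 2.423e-17 s

2.423e-17 s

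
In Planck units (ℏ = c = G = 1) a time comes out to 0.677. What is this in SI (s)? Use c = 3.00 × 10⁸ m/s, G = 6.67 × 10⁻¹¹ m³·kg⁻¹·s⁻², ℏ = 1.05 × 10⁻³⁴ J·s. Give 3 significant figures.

3.63 × 10⁻⁴⁴ s

One Planck time: t_P = √(ℏG/c⁵) = 5.37 × 10⁻⁴⁴ s.
0.677 × 5.37 × 10⁻⁴⁴ s = 3.63 × 10⁻⁴⁴ s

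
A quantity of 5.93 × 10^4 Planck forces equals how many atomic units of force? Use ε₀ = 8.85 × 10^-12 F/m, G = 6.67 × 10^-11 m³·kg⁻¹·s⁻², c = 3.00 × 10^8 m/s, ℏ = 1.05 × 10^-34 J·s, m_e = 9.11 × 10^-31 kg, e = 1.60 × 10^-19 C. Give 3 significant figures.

Planck force: F_P = c⁴/G = 1.21 × 10^44 N
atomic unit of force: F_au = E_h/a₀ = m_e²e⁶/((4πε₀)³ℏ⁴) = 8.33 × 10^-8 N
5.93 × 10^4 × 1.21 × 10^44 / 8.33 × 10^-8 = 8.65 × 10^55

8.65 × 10^55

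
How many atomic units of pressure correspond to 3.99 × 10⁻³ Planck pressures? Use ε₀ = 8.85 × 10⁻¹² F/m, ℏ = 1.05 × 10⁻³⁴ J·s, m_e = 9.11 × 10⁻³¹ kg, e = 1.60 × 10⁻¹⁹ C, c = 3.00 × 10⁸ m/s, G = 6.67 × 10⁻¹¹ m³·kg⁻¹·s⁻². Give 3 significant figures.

6.20 × 10⁹⁷

Planck pressure: p_P = c⁷/(ℏG²) = 4.68 × 10¹¹³ Pa
atomic unit of pressure: P_au = E_h/a₀³ = m_e⁴e¹⁰/((4πε₀)⁵ℏ⁸) = 3.01 × 10¹³ Pa
3.99 × 10⁻³ × 4.68 × 10¹¹³ / 3.01 × 10¹³ = 6.20 × 10⁹⁷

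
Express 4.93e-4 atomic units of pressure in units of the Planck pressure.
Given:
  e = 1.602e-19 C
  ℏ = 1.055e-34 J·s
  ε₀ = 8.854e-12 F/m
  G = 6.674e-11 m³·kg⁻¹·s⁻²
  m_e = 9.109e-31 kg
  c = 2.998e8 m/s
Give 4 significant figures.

atomic unit of pressure: P_au = E_h/a₀³ = m_e⁴e¹⁰/((4πε₀)⁵ℏ⁸) = 2.929e13 Pa
Planck pressure: p_P = c⁷/(ℏG²) = 4.632e113 Pa
4.93e-4 × 2.929e13 / 4.632e113 = 3.117e-104

3.117e-104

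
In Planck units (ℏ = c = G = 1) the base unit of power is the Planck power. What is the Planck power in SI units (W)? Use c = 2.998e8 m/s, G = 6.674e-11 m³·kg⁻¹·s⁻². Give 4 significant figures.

P_P = c⁵/G
  = 2.422e42 / 6.674e-11
  = 3.629e52 W

3.629e52 W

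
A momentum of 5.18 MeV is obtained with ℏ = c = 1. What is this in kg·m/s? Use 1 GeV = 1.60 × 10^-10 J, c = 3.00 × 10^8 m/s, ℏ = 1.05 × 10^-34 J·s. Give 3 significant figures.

Momentum is [E]/c; divide by c.
1 GeV → 1/c × (1 GeV in J) = 5.33 × 10^-19 kg·m/s.
Convert the energy scale: 5.18 MeV = 5.18 × 10^-3 GeV.
Result: 5.18 × 10^-3 × 5.33 × 10^-19 = 2.76 × 10^-21 kg·m/s.

2.76 × 10^-21 kg·m/s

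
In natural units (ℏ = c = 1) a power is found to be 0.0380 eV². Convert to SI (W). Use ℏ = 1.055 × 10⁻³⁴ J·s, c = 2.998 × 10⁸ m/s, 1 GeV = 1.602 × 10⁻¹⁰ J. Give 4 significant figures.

9.244 × 10⁻⁶ W

Power is [E]/[T] = [E]²/ℏ.
1 GeV² → 1/ℏ × (1 GeV in J)² = 2.433 × 10¹⁴ W.
Convert the energy scale: 0.0380 eV² = 3.80 × 10⁻²⁰ GeV².
Result: 3.80 × 10⁻²⁰ × 2.433 × 10¹⁴ = 9.244 × 10⁻⁶ W.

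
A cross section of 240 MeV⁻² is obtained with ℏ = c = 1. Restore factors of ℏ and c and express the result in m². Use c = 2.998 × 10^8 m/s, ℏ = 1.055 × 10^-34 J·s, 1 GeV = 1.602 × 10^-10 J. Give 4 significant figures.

Area is [L]² = [E]⁻²·(ℏc)²; restore (ℏc)².
1 GeV⁻² → (ℏc)² × (1 GeV in J)⁻² = 3.898 × 10^-32 m².
Convert the energy scale: 240 MeV⁻² = 2.40 × 10^8 GeV⁻².
Result: 2.40 × 10^8 × 3.898 × 10^-32 = 9.355 × 10^-24 m².

9.355 × 10^-24 m²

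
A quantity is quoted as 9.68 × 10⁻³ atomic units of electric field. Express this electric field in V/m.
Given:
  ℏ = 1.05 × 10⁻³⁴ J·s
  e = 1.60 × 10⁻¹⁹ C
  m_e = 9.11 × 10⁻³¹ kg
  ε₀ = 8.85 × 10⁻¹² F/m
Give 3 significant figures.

One atomic unit of electric field: E_au = E_h/(e a₀) = m_e²e⁵/((4πε₀)³ℏ⁴) = 5.20 × 10¹¹ V/m.
9.68 × 10⁻³ × 5.20 × 10¹¹ V/m = 5.04 × 10⁹ V/m

5.04 × 10⁹ V/m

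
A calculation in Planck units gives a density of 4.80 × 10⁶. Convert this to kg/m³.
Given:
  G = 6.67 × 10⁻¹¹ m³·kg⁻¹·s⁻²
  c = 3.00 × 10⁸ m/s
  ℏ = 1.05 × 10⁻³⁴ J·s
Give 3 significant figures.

2.50 × 10¹⁰³ kg/m³

One Planck density: ρ_P = c⁵/(ℏG²) = 5.20 × 10⁹⁶ kg/m³.
4.80 × 10⁶ × 5.20 × 10⁹⁶ kg/m³ = 2.50 × 10¹⁰³ kg/m³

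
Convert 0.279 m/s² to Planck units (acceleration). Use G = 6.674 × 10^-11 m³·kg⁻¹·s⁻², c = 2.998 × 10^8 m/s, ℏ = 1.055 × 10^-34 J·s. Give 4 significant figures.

Planck acceleration: a_P = √(c⁷/(ℏG)) = 5.560 × 10^51 m/s².
0.279 / 5.560 × 10^51 = 5.018 × 10^-53

5.018 × 10^-53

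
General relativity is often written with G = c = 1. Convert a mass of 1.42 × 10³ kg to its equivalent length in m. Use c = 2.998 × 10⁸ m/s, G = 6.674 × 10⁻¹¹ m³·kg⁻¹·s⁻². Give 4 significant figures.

1.054 × 10⁻²⁴ m

In G = c = 1 units mass has dimensions of length; the conversion factor is G/c².
1.42 × 10³ kg × (G/c²) = 1.054 × 10⁻²⁴ m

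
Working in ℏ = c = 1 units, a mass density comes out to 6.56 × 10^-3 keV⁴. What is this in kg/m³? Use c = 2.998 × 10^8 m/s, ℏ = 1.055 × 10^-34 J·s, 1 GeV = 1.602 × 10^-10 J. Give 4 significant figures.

1.519 × 10^-6 kg/m³

Mass density is [E]/(c²[L]³) = [E]⁴/(ℏ³c⁵).
1 GeV⁴ → 1/(ℏ³c⁵) × (1 GeV in J)⁴ = 2.316 × 10^20 kg/m³.
Convert the energy scale: 6.56 × 10^-3 keV⁴ = 6.56 × 10^-27 GeV⁴.
Result: 6.56 × 10^-27 × 2.316 × 10^20 = 1.519 × 10^-6 kg/m³.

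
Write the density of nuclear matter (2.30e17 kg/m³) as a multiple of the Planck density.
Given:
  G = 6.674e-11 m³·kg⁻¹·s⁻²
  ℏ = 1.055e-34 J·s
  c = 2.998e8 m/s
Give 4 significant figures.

4.463e-80

Planck density: ρ_P = c⁵/(ℏG²) = 5.154e96 kg/m³.
2.30e17 / 5.154e96 = 4.463e-80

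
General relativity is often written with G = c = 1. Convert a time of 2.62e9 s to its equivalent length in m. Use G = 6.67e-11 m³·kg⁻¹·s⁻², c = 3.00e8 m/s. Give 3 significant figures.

7.86e17 m

Time → length via c.
2.62e9 s × (c) = 7.86e17 m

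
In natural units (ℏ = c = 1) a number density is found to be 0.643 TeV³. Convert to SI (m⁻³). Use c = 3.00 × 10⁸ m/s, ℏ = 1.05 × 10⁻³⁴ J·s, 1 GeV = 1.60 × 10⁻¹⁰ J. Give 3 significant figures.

Number density is [L]⁻³ = [E]³/(ℏc)³.
1 GeV³ → 1/(ℏc)³ × (1 GeV in J)³ = 1.31 × 10⁴⁷ m⁻³.
Convert the energy scale: 0.643 TeV³ = 6.43 × 10⁸ GeV³.
Result: 6.43 × 10⁸ × 1.31 × 10⁴⁷ = 8.43 × 10⁵⁵ m⁻³.

8.43 × 10⁵⁵ m⁻³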